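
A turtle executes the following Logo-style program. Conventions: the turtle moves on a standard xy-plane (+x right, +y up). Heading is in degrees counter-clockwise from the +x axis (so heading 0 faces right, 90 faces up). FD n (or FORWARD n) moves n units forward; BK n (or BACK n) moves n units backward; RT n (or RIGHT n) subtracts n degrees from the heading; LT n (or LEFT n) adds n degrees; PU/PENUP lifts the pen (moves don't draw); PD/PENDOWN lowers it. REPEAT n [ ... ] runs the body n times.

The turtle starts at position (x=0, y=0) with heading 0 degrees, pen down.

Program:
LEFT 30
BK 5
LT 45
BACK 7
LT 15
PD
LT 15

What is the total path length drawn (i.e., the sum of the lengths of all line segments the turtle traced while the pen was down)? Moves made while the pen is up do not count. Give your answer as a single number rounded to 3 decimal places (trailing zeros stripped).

Executing turtle program step by step:
Start: pos=(0,0), heading=0, pen down
LT 30: heading 0 -> 30
BK 5: (0,0) -> (-4.33,-2.5) [heading=30, draw]
LT 45: heading 30 -> 75
BK 7: (-4.33,-2.5) -> (-6.142,-9.261) [heading=75, draw]
LT 15: heading 75 -> 90
PD: pen down
LT 15: heading 90 -> 105
Final: pos=(-6.142,-9.261), heading=105, 2 segment(s) drawn

Segment lengths:
  seg 1: (0,0) -> (-4.33,-2.5), length = 5
  seg 2: (-4.33,-2.5) -> (-6.142,-9.261), length = 7
Total = 12

Answer: 12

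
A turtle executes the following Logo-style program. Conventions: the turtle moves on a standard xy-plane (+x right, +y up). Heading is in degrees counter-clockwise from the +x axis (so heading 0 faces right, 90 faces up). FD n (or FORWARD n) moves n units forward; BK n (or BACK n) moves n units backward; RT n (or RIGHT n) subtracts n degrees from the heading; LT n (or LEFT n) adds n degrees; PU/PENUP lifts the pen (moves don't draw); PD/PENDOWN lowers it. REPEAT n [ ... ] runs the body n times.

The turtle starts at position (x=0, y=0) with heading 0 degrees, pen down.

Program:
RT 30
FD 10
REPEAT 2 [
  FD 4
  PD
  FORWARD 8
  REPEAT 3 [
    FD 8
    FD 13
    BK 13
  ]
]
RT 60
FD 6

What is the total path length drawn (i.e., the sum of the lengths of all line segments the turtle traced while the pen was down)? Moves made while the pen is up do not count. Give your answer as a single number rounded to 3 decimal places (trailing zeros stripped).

Answer: 244

Derivation:
Executing turtle program step by step:
Start: pos=(0,0), heading=0, pen down
RT 30: heading 0 -> 330
FD 10: (0,0) -> (8.66,-5) [heading=330, draw]
REPEAT 2 [
  -- iteration 1/2 --
  FD 4: (8.66,-5) -> (12.124,-7) [heading=330, draw]
  PD: pen down
  FD 8: (12.124,-7) -> (19.053,-11) [heading=330, draw]
  REPEAT 3 [
    -- iteration 1/3 --
    FD 8: (19.053,-11) -> (25.981,-15) [heading=330, draw]
    FD 13: (25.981,-15) -> (37.239,-21.5) [heading=330, draw]
    BK 13: (37.239,-21.5) -> (25.981,-15) [heading=330, draw]
    -- iteration 2/3 --
    FD 8: (25.981,-15) -> (32.909,-19) [heading=330, draw]
    FD 13: (32.909,-19) -> (44.167,-25.5) [heading=330, draw]
    BK 13: (44.167,-25.5) -> (32.909,-19) [heading=330, draw]
    -- iteration 3/3 --
    FD 8: (32.909,-19) -> (39.837,-23) [heading=330, draw]
    FD 13: (39.837,-23) -> (51.095,-29.5) [heading=330, draw]
    BK 13: (51.095,-29.5) -> (39.837,-23) [heading=330, draw]
  ]
  -- iteration 2/2 --
  FD 4: (39.837,-23) -> (43.301,-25) [heading=330, draw]
  PD: pen down
  FD 8: (43.301,-25) -> (50.229,-29) [heading=330, draw]
  REPEAT 3 [
    -- iteration 1/3 --
    FD 8: (50.229,-29) -> (57.158,-33) [heading=330, draw]
    FD 13: (57.158,-33) -> (68.416,-39.5) [heading=330, draw]
    BK 13: (68.416,-39.5) -> (57.158,-33) [heading=330, draw]
    -- iteration 2/3 --
    FD 8: (57.158,-33) -> (64.086,-37) [heading=330, draw]
    FD 13: (64.086,-37) -> (75.344,-43.5) [heading=330, draw]
    BK 13: (75.344,-43.5) -> (64.086,-37) [heading=330, draw]
    -- iteration 3/3 --
    FD 8: (64.086,-37) -> (71.014,-41) [heading=330, draw]
    FD 13: (71.014,-41) -> (82.272,-47.5) [heading=330, draw]
    BK 13: (82.272,-47.5) -> (71.014,-41) [heading=330, draw]
  ]
]
RT 60: heading 330 -> 270
FD 6: (71.014,-41) -> (71.014,-47) [heading=270, draw]
Final: pos=(71.014,-47), heading=270, 24 segment(s) drawn

Segment lengths:
  seg 1: (0,0) -> (8.66,-5), length = 10
  seg 2: (8.66,-5) -> (12.124,-7), length = 4
  seg 3: (12.124,-7) -> (19.053,-11), length = 8
  seg 4: (19.053,-11) -> (25.981,-15), length = 8
  seg 5: (25.981,-15) -> (37.239,-21.5), length = 13
  seg 6: (37.239,-21.5) -> (25.981,-15), length = 13
  seg 7: (25.981,-15) -> (32.909,-19), length = 8
  seg 8: (32.909,-19) -> (44.167,-25.5), length = 13
  seg 9: (44.167,-25.5) -> (32.909,-19), length = 13
  seg 10: (32.909,-19) -> (39.837,-23), length = 8
  seg 11: (39.837,-23) -> (51.095,-29.5), length = 13
  seg 12: (51.095,-29.5) -> (39.837,-23), length = 13
  seg 13: (39.837,-23) -> (43.301,-25), length = 4
  seg 14: (43.301,-25) -> (50.229,-29), length = 8
  seg 15: (50.229,-29) -> (57.158,-33), length = 8
  seg 16: (57.158,-33) -> (68.416,-39.5), length = 13
  seg 17: (68.416,-39.5) -> (57.158,-33), length = 13
  seg 18: (57.158,-33) -> (64.086,-37), length = 8
  seg 19: (64.086,-37) -> (75.344,-43.5), length = 13
  seg 20: (75.344,-43.5) -> (64.086,-37), length = 13
  seg 21: (64.086,-37) -> (71.014,-41), length = 8
  seg 22: (71.014,-41) -> (82.272,-47.5), length = 13
  seg 23: (82.272,-47.5) -> (71.014,-41), length = 13
  seg 24: (71.014,-41) -> (71.014,-47), length = 6
Total = 244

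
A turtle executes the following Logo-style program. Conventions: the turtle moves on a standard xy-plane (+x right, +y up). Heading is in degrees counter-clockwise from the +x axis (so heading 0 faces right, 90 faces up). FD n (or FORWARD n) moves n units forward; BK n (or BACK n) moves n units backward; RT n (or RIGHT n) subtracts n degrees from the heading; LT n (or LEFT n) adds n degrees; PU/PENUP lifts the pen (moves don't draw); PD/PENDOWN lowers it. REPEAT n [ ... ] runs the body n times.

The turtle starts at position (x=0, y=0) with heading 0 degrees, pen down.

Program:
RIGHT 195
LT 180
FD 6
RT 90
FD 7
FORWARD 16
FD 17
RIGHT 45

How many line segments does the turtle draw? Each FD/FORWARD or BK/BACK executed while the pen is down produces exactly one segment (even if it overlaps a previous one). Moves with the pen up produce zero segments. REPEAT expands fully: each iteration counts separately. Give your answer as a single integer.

Executing turtle program step by step:
Start: pos=(0,0), heading=0, pen down
RT 195: heading 0 -> 165
LT 180: heading 165 -> 345
FD 6: (0,0) -> (5.796,-1.553) [heading=345, draw]
RT 90: heading 345 -> 255
FD 7: (5.796,-1.553) -> (3.984,-8.314) [heading=255, draw]
FD 16: (3.984,-8.314) -> (-0.157,-23.769) [heading=255, draw]
FD 17: (-0.157,-23.769) -> (-4.557,-40.19) [heading=255, draw]
RT 45: heading 255 -> 210
Final: pos=(-4.557,-40.19), heading=210, 4 segment(s) drawn
Segments drawn: 4

Answer: 4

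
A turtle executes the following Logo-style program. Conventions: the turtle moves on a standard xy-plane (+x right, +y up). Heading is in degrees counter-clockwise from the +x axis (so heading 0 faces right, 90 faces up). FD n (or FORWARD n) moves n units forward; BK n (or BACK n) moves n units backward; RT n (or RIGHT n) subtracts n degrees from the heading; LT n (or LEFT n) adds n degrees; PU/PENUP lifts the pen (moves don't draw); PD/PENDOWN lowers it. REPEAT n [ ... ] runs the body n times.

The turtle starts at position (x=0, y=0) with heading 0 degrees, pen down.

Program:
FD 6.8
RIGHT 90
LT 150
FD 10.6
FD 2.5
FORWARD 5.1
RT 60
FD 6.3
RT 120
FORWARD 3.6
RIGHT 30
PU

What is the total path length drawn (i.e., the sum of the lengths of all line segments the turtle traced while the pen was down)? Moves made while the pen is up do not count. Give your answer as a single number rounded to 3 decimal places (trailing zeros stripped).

Executing turtle program step by step:
Start: pos=(0,0), heading=0, pen down
FD 6.8: (0,0) -> (6.8,0) [heading=0, draw]
RT 90: heading 0 -> 270
LT 150: heading 270 -> 60
FD 10.6: (6.8,0) -> (12.1,9.18) [heading=60, draw]
FD 2.5: (12.1,9.18) -> (13.35,11.345) [heading=60, draw]
FD 5.1: (13.35,11.345) -> (15.9,15.762) [heading=60, draw]
RT 60: heading 60 -> 0
FD 6.3: (15.9,15.762) -> (22.2,15.762) [heading=0, draw]
RT 120: heading 0 -> 240
FD 3.6: (22.2,15.762) -> (20.4,12.644) [heading=240, draw]
RT 30: heading 240 -> 210
PU: pen up
Final: pos=(20.4,12.644), heading=210, 6 segment(s) drawn

Segment lengths:
  seg 1: (0,0) -> (6.8,0), length = 6.8
  seg 2: (6.8,0) -> (12.1,9.18), length = 10.6
  seg 3: (12.1,9.18) -> (13.35,11.345), length = 2.5
  seg 4: (13.35,11.345) -> (15.9,15.762), length = 5.1
  seg 5: (15.9,15.762) -> (22.2,15.762), length = 6.3
  seg 6: (22.2,15.762) -> (20.4,12.644), length = 3.6
Total = 34.9

Answer: 34.9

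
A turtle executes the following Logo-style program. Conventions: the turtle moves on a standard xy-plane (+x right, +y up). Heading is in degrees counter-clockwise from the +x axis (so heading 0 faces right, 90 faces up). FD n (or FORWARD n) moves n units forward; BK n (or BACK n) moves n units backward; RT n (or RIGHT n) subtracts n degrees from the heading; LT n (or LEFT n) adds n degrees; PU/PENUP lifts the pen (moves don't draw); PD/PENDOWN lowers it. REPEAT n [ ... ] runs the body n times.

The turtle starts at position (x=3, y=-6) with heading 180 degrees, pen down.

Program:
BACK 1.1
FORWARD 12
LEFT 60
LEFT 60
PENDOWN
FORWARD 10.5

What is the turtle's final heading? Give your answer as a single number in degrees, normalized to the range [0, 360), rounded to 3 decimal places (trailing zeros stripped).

Executing turtle program step by step:
Start: pos=(3,-6), heading=180, pen down
BK 1.1: (3,-6) -> (4.1,-6) [heading=180, draw]
FD 12: (4.1,-6) -> (-7.9,-6) [heading=180, draw]
LT 60: heading 180 -> 240
LT 60: heading 240 -> 300
PD: pen down
FD 10.5: (-7.9,-6) -> (-2.65,-15.093) [heading=300, draw]
Final: pos=(-2.65,-15.093), heading=300, 3 segment(s) drawn

Answer: 300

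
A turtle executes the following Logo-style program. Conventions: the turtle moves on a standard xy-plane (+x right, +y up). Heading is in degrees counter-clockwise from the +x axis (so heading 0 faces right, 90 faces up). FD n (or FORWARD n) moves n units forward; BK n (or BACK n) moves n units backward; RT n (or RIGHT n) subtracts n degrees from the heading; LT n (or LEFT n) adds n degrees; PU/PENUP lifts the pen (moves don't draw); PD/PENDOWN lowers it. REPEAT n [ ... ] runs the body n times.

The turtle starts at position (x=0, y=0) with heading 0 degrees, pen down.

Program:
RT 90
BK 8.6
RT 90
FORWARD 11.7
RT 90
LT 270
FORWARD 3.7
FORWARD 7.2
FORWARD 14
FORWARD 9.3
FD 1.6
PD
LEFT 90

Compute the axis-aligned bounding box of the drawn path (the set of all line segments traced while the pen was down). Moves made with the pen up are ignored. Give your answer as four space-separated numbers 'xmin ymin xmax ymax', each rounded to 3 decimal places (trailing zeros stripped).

Answer: -11.7 0 24.1 8.6

Derivation:
Executing turtle program step by step:
Start: pos=(0,0), heading=0, pen down
RT 90: heading 0 -> 270
BK 8.6: (0,0) -> (0,8.6) [heading=270, draw]
RT 90: heading 270 -> 180
FD 11.7: (0,8.6) -> (-11.7,8.6) [heading=180, draw]
RT 90: heading 180 -> 90
LT 270: heading 90 -> 0
FD 3.7: (-11.7,8.6) -> (-8,8.6) [heading=0, draw]
FD 7.2: (-8,8.6) -> (-0.8,8.6) [heading=0, draw]
FD 14: (-0.8,8.6) -> (13.2,8.6) [heading=0, draw]
FD 9.3: (13.2,8.6) -> (22.5,8.6) [heading=0, draw]
FD 1.6: (22.5,8.6) -> (24.1,8.6) [heading=0, draw]
PD: pen down
LT 90: heading 0 -> 90
Final: pos=(24.1,8.6), heading=90, 7 segment(s) drawn

Segment endpoints: x in {-11.7, -8, -0.8, 0, 0, 13.2, 22.5, 24.1}, y in {0, 8.6, 8.6}
xmin=-11.7, ymin=0, xmax=24.1, ymax=8.6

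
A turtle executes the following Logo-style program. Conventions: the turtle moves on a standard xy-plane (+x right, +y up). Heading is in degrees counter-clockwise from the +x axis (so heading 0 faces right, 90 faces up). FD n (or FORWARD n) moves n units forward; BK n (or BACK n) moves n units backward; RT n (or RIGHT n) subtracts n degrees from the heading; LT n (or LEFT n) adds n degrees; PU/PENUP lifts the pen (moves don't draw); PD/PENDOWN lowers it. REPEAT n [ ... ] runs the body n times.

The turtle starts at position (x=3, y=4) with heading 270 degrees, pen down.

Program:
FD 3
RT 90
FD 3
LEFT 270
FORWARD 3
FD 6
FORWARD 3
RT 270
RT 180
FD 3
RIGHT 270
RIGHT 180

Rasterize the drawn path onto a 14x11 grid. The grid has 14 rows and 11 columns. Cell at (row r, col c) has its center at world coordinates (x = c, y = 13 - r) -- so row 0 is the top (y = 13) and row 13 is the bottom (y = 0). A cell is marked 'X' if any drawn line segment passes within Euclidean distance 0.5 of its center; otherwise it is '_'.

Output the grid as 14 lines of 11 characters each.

Segment 0: (3,4) -> (3,1)
Segment 1: (3,1) -> (-0,1)
Segment 2: (-0,1) -> (0,4)
Segment 3: (0,4) -> (0,10)
Segment 4: (0,10) -> (0,13)
Segment 5: (0,13) -> (3,13)

Answer: XXXX_______
X__________
X__________
X__________
X__________
X__________
X__________
X__________
X__________
X__X_______
X__X_______
X__X_______
XXXX_______
___________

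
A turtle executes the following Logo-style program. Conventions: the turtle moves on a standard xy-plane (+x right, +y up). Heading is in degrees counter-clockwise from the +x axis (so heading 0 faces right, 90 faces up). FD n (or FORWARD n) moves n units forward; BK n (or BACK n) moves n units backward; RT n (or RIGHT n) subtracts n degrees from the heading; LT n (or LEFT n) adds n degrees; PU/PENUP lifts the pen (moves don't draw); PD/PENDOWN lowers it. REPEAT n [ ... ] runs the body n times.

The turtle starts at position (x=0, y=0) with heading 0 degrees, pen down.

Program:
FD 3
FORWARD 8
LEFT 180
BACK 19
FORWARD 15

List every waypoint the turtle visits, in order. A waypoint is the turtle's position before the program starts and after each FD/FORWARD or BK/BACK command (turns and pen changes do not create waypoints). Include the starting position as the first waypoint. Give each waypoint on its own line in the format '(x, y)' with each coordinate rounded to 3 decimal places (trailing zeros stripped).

Answer: (0, 0)
(3, 0)
(11, 0)
(30, 0)
(15, 0)

Derivation:
Executing turtle program step by step:
Start: pos=(0,0), heading=0, pen down
FD 3: (0,0) -> (3,0) [heading=0, draw]
FD 8: (3,0) -> (11,0) [heading=0, draw]
LT 180: heading 0 -> 180
BK 19: (11,0) -> (30,0) [heading=180, draw]
FD 15: (30,0) -> (15,0) [heading=180, draw]
Final: pos=(15,0), heading=180, 4 segment(s) drawn
Waypoints (5 total):
(0, 0)
(3, 0)
(11, 0)
(30, 0)
(15, 0)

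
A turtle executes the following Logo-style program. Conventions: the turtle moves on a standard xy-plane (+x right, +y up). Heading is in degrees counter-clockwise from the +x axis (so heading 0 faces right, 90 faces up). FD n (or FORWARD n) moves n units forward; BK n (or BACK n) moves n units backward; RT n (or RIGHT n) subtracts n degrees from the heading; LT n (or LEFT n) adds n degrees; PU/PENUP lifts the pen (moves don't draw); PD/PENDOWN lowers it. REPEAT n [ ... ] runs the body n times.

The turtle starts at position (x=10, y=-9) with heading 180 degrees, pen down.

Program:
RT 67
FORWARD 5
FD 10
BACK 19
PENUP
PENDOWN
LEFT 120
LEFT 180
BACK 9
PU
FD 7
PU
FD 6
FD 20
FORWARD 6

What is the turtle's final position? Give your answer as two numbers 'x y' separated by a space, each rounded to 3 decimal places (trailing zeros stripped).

Answer: 29.617 11.277

Derivation:
Executing turtle program step by step:
Start: pos=(10,-9), heading=180, pen down
RT 67: heading 180 -> 113
FD 5: (10,-9) -> (8.046,-4.397) [heading=113, draw]
FD 10: (8.046,-4.397) -> (4.139,4.808) [heading=113, draw]
BK 19: (4.139,4.808) -> (11.563,-12.682) [heading=113, draw]
PU: pen up
PD: pen down
LT 120: heading 113 -> 233
LT 180: heading 233 -> 53
BK 9: (11.563,-12.682) -> (6.147,-19.87) [heading=53, draw]
PU: pen up
FD 7: (6.147,-19.87) -> (10.359,-14.279) [heading=53, move]
PU: pen up
FD 6: (10.359,-14.279) -> (13.97,-9.487) [heading=53, move]
FD 20: (13.97,-9.487) -> (26.006,6.485) [heading=53, move]
FD 6: (26.006,6.485) -> (29.617,11.277) [heading=53, move]
Final: pos=(29.617,11.277), heading=53, 4 segment(s) drawn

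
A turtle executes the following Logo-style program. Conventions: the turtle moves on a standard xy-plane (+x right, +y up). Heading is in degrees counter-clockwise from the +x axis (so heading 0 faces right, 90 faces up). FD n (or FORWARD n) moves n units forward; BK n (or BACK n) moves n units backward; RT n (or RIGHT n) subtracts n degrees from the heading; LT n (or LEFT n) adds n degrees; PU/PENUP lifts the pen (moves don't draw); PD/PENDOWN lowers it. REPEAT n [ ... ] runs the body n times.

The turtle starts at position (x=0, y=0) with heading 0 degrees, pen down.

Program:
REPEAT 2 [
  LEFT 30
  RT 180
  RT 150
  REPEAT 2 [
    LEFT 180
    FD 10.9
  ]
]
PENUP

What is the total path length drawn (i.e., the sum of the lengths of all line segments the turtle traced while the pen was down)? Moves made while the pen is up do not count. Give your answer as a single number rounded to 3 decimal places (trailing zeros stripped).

Executing turtle program step by step:
Start: pos=(0,0), heading=0, pen down
REPEAT 2 [
  -- iteration 1/2 --
  LT 30: heading 0 -> 30
  RT 180: heading 30 -> 210
  RT 150: heading 210 -> 60
  REPEAT 2 [
    -- iteration 1/2 --
    LT 180: heading 60 -> 240
    FD 10.9: (0,0) -> (-5.45,-9.44) [heading=240, draw]
    -- iteration 2/2 --
    LT 180: heading 240 -> 60
    FD 10.9: (-5.45,-9.44) -> (0,0) [heading=60, draw]
  ]
  -- iteration 2/2 --
  LT 30: heading 60 -> 90
  RT 180: heading 90 -> 270
  RT 150: heading 270 -> 120
  REPEAT 2 [
    -- iteration 1/2 --
    LT 180: heading 120 -> 300
    FD 10.9: (0,0) -> (5.45,-9.44) [heading=300, draw]
    -- iteration 2/2 --
    LT 180: heading 300 -> 120
    FD 10.9: (5.45,-9.44) -> (0,0) [heading=120, draw]
  ]
]
PU: pen up
Final: pos=(0,0), heading=120, 4 segment(s) drawn

Segment lengths:
  seg 1: (0,0) -> (-5.45,-9.44), length = 10.9
  seg 2: (-5.45,-9.44) -> (0,0), length = 10.9
  seg 3: (0,0) -> (5.45,-9.44), length = 10.9
  seg 4: (5.45,-9.44) -> (0,0), length = 10.9
Total = 43.6

Answer: 43.6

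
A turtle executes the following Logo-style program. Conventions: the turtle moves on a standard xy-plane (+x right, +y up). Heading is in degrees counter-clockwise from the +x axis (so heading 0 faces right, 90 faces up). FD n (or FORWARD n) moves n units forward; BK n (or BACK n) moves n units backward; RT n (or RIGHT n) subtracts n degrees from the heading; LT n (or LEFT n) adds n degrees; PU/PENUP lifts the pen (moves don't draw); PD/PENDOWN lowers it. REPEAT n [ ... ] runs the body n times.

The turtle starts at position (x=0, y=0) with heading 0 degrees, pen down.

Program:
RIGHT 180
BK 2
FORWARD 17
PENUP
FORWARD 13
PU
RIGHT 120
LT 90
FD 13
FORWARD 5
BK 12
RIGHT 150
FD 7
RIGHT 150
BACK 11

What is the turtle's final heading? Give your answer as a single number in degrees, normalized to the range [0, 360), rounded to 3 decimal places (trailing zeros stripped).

Executing turtle program step by step:
Start: pos=(0,0), heading=0, pen down
RT 180: heading 0 -> 180
BK 2: (0,0) -> (2,0) [heading=180, draw]
FD 17: (2,0) -> (-15,0) [heading=180, draw]
PU: pen up
FD 13: (-15,0) -> (-28,0) [heading=180, move]
PU: pen up
RT 120: heading 180 -> 60
LT 90: heading 60 -> 150
FD 13: (-28,0) -> (-39.258,6.5) [heading=150, move]
FD 5: (-39.258,6.5) -> (-43.588,9) [heading=150, move]
BK 12: (-43.588,9) -> (-33.196,3) [heading=150, move]
RT 150: heading 150 -> 0
FD 7: (-33.196,3) -> (-26.196,3) [heading=0, move]
RT 150: heading 0 -> 210
BK 11: (-26.196,3) -> (-16.67,8.5) [heading=210, move]
Final: pos=(-16.67,8.5), heading=210, 2 segment(s) drawn

Answer: 210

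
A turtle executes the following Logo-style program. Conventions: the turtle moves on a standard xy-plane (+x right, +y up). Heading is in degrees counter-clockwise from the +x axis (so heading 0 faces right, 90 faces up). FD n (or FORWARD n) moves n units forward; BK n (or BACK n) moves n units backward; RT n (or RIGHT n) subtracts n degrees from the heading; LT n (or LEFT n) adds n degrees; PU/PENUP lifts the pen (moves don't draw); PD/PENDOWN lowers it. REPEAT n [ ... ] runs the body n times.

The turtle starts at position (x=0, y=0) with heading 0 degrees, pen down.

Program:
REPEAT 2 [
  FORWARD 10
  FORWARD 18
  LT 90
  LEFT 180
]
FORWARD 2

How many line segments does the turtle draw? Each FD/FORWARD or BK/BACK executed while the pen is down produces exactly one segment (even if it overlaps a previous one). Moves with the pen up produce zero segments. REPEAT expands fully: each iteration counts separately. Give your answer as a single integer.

Executing turtle program step by step:
Start: pos=(0,0), heading=0, pen down
REPEAT 2 [
  -- iteration 1/2 --
  FD 10: (0,0) -> (10,0) [heading=0, draw]
  FD 18: (10,0) -> (28,0) [heading=0, draw]
  LT 90: heading 0 -> 90
  LT 180: heading 90 -> 270
  -- iteration 2/2 --
  FD 10: (28,0) -> (28,-10) [heading=270, draw]
  FD 18: (28,-10) -> (28,-28) [heading=270, draw]
  LT 90: heading 270 -> 0
  LT 180: heading 0 -> 180
]
FD 2: (28,-28) -> (26,-28) [heading=180, draw]
Final: pos=(26,-28), heading=180, 5 segment(s) drawn
Segments drawn: 5

Answer: 5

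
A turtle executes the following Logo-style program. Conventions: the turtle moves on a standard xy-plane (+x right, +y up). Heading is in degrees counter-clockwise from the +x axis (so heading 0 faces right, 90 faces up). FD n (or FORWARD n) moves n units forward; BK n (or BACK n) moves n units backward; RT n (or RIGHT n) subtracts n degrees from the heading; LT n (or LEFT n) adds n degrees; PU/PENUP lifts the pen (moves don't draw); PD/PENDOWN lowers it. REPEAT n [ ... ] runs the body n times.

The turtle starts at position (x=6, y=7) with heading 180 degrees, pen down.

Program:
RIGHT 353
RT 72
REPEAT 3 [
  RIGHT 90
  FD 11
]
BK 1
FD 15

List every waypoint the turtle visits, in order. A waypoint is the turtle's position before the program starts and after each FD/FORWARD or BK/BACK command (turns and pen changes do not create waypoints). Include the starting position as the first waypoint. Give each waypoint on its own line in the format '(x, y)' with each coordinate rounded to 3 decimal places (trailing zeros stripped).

Answer: (6, 7)
(15.969, 11.649)
(20.618, 1.679)
(10.649, -2.969)
(11.555, -2.547)
(-2.04, -8.886)

Derivation:
Executing turtle program step by step:
Start: pos=(6,7), heading=180, pen down
RT 353: heading 180 -> 187
RT 72: heading 187 -> 115
REPEAT 3 [
  -- iteration 1/3 --
  RT 90: heading 115 -> 25
  FD 11: (6,7) -> (15.969,11.649) [heading=25, draw]
  -- iteration 2/3 --
  RT 90: heading 25 -> 295
  FD 11: (15.969,11.649) -> (20.618,1.679) [heading=295, draw]
  -- iteration 3/3 --
  RT 90: heading 295 -> 205
  FD 11: (20.618,1.679) -> (10.649,-2.969) [heading=205, draw]
]
BK 1: (10.649,-2.969) -> (11.555,-2.547) [heading=205, draw]
FD 15: (11.555,-2.547) -> (-2.04,-8.886) [heading=205, draw]
Final: pos=(-2.04,-8.886), heading=205, 5 segment(s) drawn
Waypoints (6 total):
(6, 7)
(15.969, 11.649)
(20.618, 1.679)
(10.649, -2.969)
(11.555, -2.547)
(-2.04, -8.886)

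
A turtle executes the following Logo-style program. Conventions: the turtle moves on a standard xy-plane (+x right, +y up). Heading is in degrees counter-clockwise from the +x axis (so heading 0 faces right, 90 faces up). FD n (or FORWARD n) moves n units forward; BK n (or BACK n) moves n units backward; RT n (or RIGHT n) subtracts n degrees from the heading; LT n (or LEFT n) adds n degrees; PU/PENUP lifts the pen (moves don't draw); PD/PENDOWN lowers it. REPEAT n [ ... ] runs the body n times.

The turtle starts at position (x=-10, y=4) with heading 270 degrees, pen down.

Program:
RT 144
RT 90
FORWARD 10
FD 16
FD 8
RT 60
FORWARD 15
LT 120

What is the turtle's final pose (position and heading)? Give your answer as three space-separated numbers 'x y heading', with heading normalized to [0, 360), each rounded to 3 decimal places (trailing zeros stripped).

Answer: 31.21 17.884 96

Derivation:
Executing turtle program step by step:
Start: pos=(-10,4), heading=270, pen down
RT 144: heading 270 -> 126
RT 90: heading 126 -> 36
FD 10: (-10,4) -> (-1.91,9.878) [heading=36, draw]
FD 16: (-1.91,9.878) -> (11.034,19.282) [heading=36, draw]
FD 8: (11.034,19.282) -> (17.507,23.985) [heading=36, draw]
RT 60: heading 36 -> 336
FD 15: (17.507,23.985) -> (31.21,17.884) [heading=336, draw]
LT 120: heading 336 -> 96
Final: pos=(31.21,17.884), heading=96, 4 segment(s) drawn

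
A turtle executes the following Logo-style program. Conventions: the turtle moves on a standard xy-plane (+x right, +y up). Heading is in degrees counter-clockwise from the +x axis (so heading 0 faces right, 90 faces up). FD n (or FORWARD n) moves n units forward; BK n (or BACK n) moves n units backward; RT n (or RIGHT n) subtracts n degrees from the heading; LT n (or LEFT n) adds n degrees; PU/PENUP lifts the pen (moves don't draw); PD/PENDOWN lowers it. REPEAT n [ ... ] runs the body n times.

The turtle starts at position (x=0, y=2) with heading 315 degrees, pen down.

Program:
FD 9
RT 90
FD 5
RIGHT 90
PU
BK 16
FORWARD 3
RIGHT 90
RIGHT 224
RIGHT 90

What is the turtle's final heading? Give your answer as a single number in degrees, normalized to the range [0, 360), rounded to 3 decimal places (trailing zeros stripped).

Answer: 91

Derivation:
Executing turtle program step by step:
Start: pos=(0,2), heading=315, pen down
FD 9: (0,2) -> (6.364,-4.364) [heading=315, draw]
RT 90: heading 315 -> 225
FD 5: (6.364,-4.364) -> (2.828,-7.899) [heading=225, draw]
RT 90: heading 225 -> 135
PU: pen up
BK 16: (2.828,-7.899) -> (14.142,-19.213) [heading=135, move]
FD 3: (14.142,-19.213) -> (12.021,-17.092) [heading=135, move]
RT 90: heading 135 -> 45
RT 224: heading 45 -> 181
RT 90: heading 181 -> 91
Final: pos=(12.021,-17.092), heading=91, 2 segment(s) drawn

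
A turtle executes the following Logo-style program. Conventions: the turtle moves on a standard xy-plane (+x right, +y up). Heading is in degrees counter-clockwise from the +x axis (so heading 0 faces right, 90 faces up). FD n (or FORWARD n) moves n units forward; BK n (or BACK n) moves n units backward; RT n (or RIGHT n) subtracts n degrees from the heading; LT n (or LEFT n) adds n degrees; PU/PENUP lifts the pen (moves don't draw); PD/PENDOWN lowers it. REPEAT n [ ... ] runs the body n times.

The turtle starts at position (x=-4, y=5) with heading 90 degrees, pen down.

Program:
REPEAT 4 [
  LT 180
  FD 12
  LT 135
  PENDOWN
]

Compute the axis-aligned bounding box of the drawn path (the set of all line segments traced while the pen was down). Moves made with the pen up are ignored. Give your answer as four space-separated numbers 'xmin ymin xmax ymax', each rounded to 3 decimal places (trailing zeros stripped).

Answer: -32.971 -15.485 -4 5

Derivation:
Executing turtle program step by step:
Start: pos=(-4,5), heading=90, pen down
REPEAT 4 [
  -- iteration 1/4 --
  LT 180: heading 90 -> 270
  FD 12: (-4,5) -> (-4,-7) [heading=270, draw]
  LT 135: heading 270 -> 45
  PD: pen down
  -- iteration 2/4 --
  LT 180: heading 45 -> 225
  FD 12: (-4,-7) -> (-12.485,-15.485) [heading=225, draw]
  LT 135: heading 225 -> 0
  PD: pen down
  -- iteration 3/4 --
  LT 180: heading 0 -> 180
  FD 12: (-12.485,-15.485) -> (-24.485,-15.485) [heading=180, draw]
  LT 135: heading 180 -> 315
  PD: pen down
  -- iteration 4/4 --
  LT 180: heading 315 -> 135
  FD 12: (-24.485,-15.485) -> (-32.971,-7) [heading=135, draw]
  LT 135: heading 135 -> 270
  PD: pen down
]
Final: pos=(-32.971,-7), heading=270, 4 segment(s) drawn

Segment endpoints: x in {-32.971, -24.485, -12.485, -4, -4}, y in {-15.485, -15.485, -7, -7, 5}
xmin=-32.971, ymin=-15.485, xmax=-4, ymax=5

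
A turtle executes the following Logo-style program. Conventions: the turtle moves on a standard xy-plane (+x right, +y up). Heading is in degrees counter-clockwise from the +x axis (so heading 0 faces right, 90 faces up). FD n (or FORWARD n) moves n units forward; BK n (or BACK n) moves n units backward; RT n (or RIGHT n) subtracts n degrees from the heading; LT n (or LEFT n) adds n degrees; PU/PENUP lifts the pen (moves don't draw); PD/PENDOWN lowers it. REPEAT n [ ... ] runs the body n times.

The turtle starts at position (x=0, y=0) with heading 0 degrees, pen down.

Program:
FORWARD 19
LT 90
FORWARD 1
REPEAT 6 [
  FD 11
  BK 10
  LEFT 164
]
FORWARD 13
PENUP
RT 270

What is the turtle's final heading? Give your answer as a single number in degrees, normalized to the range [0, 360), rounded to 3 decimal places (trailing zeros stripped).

Answer: 84

Derivation:
Executing turtle program step by step:
Start: pos=(0,0), heading=0, pen down
FD 19: (0,0) -> (19,0) [heading=0, draw]
LT 90: heading 0 -> 90
FD 1: (19,0) -> (19,1) [heading=90, draw]
REPEAT 6 [
  -- iteration 1/6 --
  FD 11: (19,1) -> (19,12) [heading=90, draw]
  BK 10: (19,12) -> (19,2) [heading=90, draw]
  LT 164: heading 90 -> 254
  -- iteration 2/6 --
  FD 11: (19,2) -> (15.968,-8.574) [heading=254, draw]
  BK 10: (15.968,-8.574) -> (18.724,1.039) [heading=254, draw]
  LT 164: heading 254 -> 58
  -- iteration 3/6 --
  FD 11: (18.724,1.039) -> (24.553,10.367) [heading=58, draw]
  BK 10: (24.553,10.367) -> (19.254,1.887) [heading=58, draw]
  LT 164: heading 58 -> 222
  -- iteration 4/6 --
  FD 11: (19.254,1.887) -> (11.08,-5.474) [heading=222, draw]
  BK 10: (11.08,-5.474) -> (18.511,1.218) [heading=222, draw]
  LT 164: heading 222 -> 26
  -- iteration 5/6 --
  FD 11: (18.511,1.218) -> (28.398,6.04) [heading=26, draw]
  BK 10: (28.398,6.04) -> (19.41,1.656) [heading=26, draw]
  LT 164: heading 26 -> 190
  -- iteration 6/6 --
  FD 11: (19.41,1.656) -> (8.577,-0.254) [heading=190, draw]
  BK 10: (8.577,-0.254) -> (18.425,1.482) [heading=190, draw]
  LT 164: heading 190 -> 354
]
FD 13: (18.425,1.482) -> (31.354,0.124) [heading=354, draw]
PU: pen up
RT 270: heading 354 -> 84
Final: pos=(31.354,0.124), heading=84, 15 segment(s) drawn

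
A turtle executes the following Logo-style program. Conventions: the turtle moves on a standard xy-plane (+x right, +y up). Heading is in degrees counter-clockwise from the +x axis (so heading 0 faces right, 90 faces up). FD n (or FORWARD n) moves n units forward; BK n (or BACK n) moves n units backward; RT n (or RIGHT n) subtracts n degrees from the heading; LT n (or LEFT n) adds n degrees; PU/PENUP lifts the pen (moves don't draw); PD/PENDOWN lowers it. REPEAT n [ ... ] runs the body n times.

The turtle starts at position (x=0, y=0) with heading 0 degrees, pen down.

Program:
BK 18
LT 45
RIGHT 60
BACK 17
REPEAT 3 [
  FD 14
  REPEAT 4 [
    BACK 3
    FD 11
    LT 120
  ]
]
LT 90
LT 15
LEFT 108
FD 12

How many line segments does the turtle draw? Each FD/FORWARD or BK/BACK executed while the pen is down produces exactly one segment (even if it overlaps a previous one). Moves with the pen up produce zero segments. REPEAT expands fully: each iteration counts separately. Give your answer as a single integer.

Executing turtle program step by step:
Start: pos=(0,0), heading=0, pen down
BK 18: (0,0) -> (-18,0) [heading=0, draw]
LT 45: heading 0 -> 45
RT 60: heading 45 -> 345
BK 17: (-18,0) -> (-34.421,4.4) [heading=345, draw]
REPEAT 3 [
  -- iteration 1/3 --
  FD 14: (-34.421,4.4) -> (-20.898,0.776) [heading=345, draw]
  REPEAT 4 [
    -- iteration 1/4 --
    BK 3: (-20.898,0.776) -> (-23.796,1.553) [heading=345, draw]
    FD 11: (-23.796,1.553) -> (-13.17,-1.294) [heading=345, draw]
    LT 120: heading 345 -> 105
    -- iteration 2/4 --
    BK 3: (-13.17,-1.294) -> (-12.394,-4.192) [heading=105, draw]
    FD 11: (-12.394,-4.192) -> (-15.241,6.433) [heading=105, draw]
    LT 120: heading 105 -> 225
    -- iteration 3/4 --
    BK 3: (-15.241,6.433) -> (-13.12,8.555) [heading=225, draw]
    FD 11: (-13.12,8.555) -> (-20.898,0.776) [heading=225, draw]
    LT 120: heading 225 -> 345
    -- iteration 4/4 --
    BK 3: (-20.898,0.776) -> (-23.796,1.553) [heading=345, draw]
    FD 11: (-23.796,1.553) -> (-13.17,-1.294) [heading=345, draw]
    LT 120: heading 345 -> 105
  ]
  -- iteration 2/3 --
  FD 14: (-13.17,-1.294) -> (-16.794,12.229) [heading=105, draw]
  REPEAT 4 [
    -- iteration 1/4 --
    BK 3: (-16.794,12.229) -> (-16.017,9.331) [heading=105, draw]
    FD 11: (-16.017,9.331) -> (-18.864,19.956) [heading=105, draw]
    LT 120: heading 105 -> 225
    -- iteration 2/4 --
    BK 3: (-18.864,19.956) -> (-16.743,22.078) [heading=225, draw]
    FD 11: (-16.743,22.078) -> (-24.521,14.299) [heading=225, draw]
    LT 120: heading 225 -> 345
    -- iteration 3/4 --
    BK 3: (-24.521,14.299) -> (-27.419,15.076) [heading=345, draw]
    FD 11: (-27.419,15.076) -> (-16.794,12.229) [heading=345, draw]
    LT 120: heading 345 -> 105
    -- iteration 4/4 --
    BK 3: (-16.794,12.229) -> (-16.017,9.331) [heading=105, draw]
    FD 11: (-16.017,9.331) -> (-18.864,19.956) [heading=105, draw]
    LT 120: heading 105 -> 225
  ]
  -- iteration 3/3 --
  FD 14: (-18.864,19.956) -> (-28.764,10.057) [heading=225, draw]
  REPEAT 4 [
    -- iteration 1/4 --
    BK 3: (-28.764,10.057) -> (-26.643,12.178) [heading=225, draw]
    FD 11: (-26.643,12.178) -> (-34.421,4.4) [heading=225, draw]
    LT 120: heading 225 -> 345
    -- iteration 2/4 --
    BK 3: (-34.421,4.4) -> (-37.319,5.176) [heading=345, draw]
    FD 11: (-37.319,5.176) -> (-26.693,2.329) [heading=345, draw]
    LT 120: heading 345 -> 105
    -- iteration 3/4 --
    BK 3: (-26.693,2.329) -> (-25.917,-0.568) [heading=105, draw]
    FD 11: (-25.917,-0.568) -> (-28.764,10.057) [heading=105, draw]
    LT 120: heading 105 -> 225
    -- iteration 4/4 --
    BK 3: (-28.764,10.057) -> (-26.643,12.178) [heading=225, draw]
    FD 11: (-26.643,12.178) -> (-34.421,4.4) [heading=225, draw]
    LT 120: heading 225 -> 345
  ]
]
LT 90: heading 345 -> 75
LT 15: heading 75 -> 90
LT 108: heading 90 -> 198
FD 12: (-34.421,4.4) -> (-45.833,0.692) [heading=198, draw]
Final: pos=(-45.833,0.692), heading=198, 30 segment(s) drawn
Segments drawn: 30

Answer: 30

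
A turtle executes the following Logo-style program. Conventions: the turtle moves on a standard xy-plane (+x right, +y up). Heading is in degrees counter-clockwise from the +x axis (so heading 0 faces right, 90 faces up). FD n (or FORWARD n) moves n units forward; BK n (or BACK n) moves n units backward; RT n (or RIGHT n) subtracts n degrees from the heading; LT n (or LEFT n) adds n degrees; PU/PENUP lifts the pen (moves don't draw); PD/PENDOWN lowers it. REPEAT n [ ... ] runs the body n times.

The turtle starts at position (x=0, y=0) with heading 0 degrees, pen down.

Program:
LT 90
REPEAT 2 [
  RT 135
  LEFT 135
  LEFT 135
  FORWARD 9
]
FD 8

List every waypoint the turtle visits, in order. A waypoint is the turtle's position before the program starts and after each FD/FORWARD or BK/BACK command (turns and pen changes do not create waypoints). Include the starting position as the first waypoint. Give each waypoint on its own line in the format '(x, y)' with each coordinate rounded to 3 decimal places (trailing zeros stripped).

Executing turtle program step by step:
Start: pos=(0,0), heading=0, pen down
LT 90: heading 0 -> 90
REPEAT 2 [
  -- iteration 1/2 --
  RT 135: heading 90 -> 315
  LT 135: heading 315 -> 90
  LT 135: heading 90 -> 225
  FD 9: (0,0) -> (-6.364,-6.364) [heading=225, draw]
  -- iteration 2/2 --
  RT 135: heading 225 -> 90
  LT 135: heading 90 -> 225
  LT 135: heading 225 -> 0
  FD 9: (-6.364,-6.364) -> (2.636,-6.364) [heading=0, draw]
]
FD 8: (2.636,-6.364) -> (10.636,-6.364) [heading=0, draw]
Final: pos=(10.636,-6.364), heading=0, 3 segment(s) drawn
Waypoints (4 total):
(0, 0)
(-6.364, -6.364)
(2.636, -6.364)
(10.636, -6.364)

Answer: (0, 0)
(-6.364, -6.364)
(2.636, -6.364)
(10.636, -6.364)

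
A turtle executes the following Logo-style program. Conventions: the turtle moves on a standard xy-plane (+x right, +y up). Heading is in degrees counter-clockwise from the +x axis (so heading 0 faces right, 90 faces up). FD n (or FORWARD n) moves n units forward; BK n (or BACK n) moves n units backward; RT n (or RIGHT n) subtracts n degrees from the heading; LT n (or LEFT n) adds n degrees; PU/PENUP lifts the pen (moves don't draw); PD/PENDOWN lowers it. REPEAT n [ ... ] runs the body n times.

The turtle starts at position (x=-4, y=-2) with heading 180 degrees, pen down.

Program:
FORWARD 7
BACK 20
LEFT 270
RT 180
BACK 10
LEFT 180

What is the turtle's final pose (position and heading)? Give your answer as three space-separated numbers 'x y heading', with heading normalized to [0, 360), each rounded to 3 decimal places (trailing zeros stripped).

Answer: 9 8 90

Derivation:
Executing turtle program step by step:
Start: pos=(-4,-2), heading=180, pen down
FD 7: (-4,-2) -> (-11,-2) [heading=180, draw]
BK 20: (-11,-2) -> (9,-2) [heading=180, draw]
LT 270: heading 180 -> 90
RT 180: heading 90 -> 270
BK 10: (9,-2) -> (9,8) [heading=270, draw]
LT 180: heading 270 -> 90
Final: pos=(9,8), heading=90, 3 segment(s) drawn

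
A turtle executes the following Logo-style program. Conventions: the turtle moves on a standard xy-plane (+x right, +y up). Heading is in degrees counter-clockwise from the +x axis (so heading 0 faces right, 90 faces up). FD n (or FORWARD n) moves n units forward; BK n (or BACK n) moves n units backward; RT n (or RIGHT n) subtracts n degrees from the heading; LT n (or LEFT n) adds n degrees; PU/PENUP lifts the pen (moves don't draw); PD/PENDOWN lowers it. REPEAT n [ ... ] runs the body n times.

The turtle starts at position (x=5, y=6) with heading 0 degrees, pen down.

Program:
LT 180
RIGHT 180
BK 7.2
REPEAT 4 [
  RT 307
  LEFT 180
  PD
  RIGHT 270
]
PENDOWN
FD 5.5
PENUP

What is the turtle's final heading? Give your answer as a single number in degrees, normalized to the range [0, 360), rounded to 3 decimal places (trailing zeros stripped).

Answer: 212

Derivation:
Executing turtle program step by step:
Start: pos=(5,6), heading=0, pen down
LT 180: heading 0 -> 180
RT 180: heading 180 -> 0
BK 7.2: (5,6) -> (-2.2,6) [heading=0, draw]
REPEAT 4 [
  -- iteration 1/4 --
  RT 307: heading 0 -> 53
  LT 180: heading 53 -> 233
  PD: pen down
  RT 270: heading 233 -> 323
  -- iteration 2/4 --
  RT 307: heading 323 -> 16
  LT 180: heading 16 -> 196
  PD: pen down
  RT 270: heading 196 -> 286
  -- iteration 3/4 --
  RT 307: heading 286 -> 339
  LT 180: heading 339 -> 159
  PD: pen down
  RT 270: heading 159 -> 249
  -- iteration 4/4 --
  RT 307: heading 249 -> 302
  LT 180: heading 302 -> 122
  PD: pen down
  RT 270: heading 122 -> 212
]
PD: pen down
FD 5.5: (-2.2,6) -> (-6.864,3.085) [heading=212, draw]
PU: pen up
Final: pos=(-6.864,3.085), heading=212, 2 segment(s) drawn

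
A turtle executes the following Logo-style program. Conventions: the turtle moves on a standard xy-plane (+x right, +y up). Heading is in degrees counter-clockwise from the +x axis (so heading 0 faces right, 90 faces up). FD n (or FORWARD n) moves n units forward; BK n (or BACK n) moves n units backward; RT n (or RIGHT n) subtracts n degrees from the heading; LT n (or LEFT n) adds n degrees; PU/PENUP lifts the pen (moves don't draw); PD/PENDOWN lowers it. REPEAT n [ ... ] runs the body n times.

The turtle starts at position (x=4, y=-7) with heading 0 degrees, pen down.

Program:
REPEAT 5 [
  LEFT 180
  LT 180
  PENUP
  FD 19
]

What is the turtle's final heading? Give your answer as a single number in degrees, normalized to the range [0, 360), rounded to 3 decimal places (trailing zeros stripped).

Executing turtle program step by step:
Start: pos=(4,-7), heading=0, pen down
REPEAT 5 [
  -- iteration 1/5 --
  LT 180: heading 0 -> 180
  LT 180: heading 180 -> 0
  PU: pen up
  FD 19: (4,-7) -> (23,-7) [heading=0, move]
  -- iteration 2/5 --
  LT 180: heading 0 -> 180
  LT 180: heading 180 -> 0
  PU: pen up
  FD 19: (23,-7) -> (42,-7) [heading=0, move]
  -- iteration 3/5 --
  LT 180: heading 0 -> 180
  LT 180: heading 180 -> 0
  PU: pen up
  FD 19: (42,-7) -> (61,-7) [heading=0, move]
  -- iteration 4/5 --
  LT 180: heading 0 -> 180
  LT 180: heading 180 -> 0
  PU: pen up
  FD 19: (61,-7) -> (80,-7) [heading=0, move]
  -- iteration 5/5 --
  LT 180: heading 0 -> 180
  LT 180: heading 180 -> 0
  PU: pen up
  FD 19: (80,-7) -> (99,-7) [heading=0, move]
]
Final: pos=(99,-7), heading=0, 0 segment(s) drawn

Answer: 0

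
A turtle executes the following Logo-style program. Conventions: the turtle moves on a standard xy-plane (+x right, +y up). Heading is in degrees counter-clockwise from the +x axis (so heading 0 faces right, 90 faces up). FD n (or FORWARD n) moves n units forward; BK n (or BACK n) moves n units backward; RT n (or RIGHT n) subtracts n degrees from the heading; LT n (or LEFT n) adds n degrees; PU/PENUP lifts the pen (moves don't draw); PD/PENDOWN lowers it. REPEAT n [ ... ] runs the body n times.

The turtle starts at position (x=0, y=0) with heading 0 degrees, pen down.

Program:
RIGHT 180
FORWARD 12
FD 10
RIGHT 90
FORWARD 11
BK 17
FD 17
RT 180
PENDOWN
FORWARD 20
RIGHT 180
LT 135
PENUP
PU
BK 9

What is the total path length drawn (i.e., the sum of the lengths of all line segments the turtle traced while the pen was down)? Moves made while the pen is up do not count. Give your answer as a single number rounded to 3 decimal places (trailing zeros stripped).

Answer: 87

Derivation:
Executing turtle program step by step:
Start: pos=(0,0), heading=0, pen down
RT 180: heading 0 -> 180
FD 12: (0,0) -> (-12,0) [heading=180, draw]
FD 10: (-12,0) -> (-22,0) [heading=180, draw]
RT 90: heading 180 -> 90
FD 11: (-22,0) -> (-22,11) [heading=90, draw]
BK 17: (-22,11) -> (-22,-6) [heading=90, draw]
FD 17: (-22,-6) -> (-22,11) [heading=90, draw]
RT 180: heading 90 -> 270
PD: pen down
FD 20: (-22,11) -> (-22,-9) [heading=270, draw]
RT 180: heading 270 -> 90
LT 135: heading 90 -> 225
PU: pen up
PU: pen up
BK 9: (-22,-9) -> (-15.636,-2.636) [heading=225, move]
Final: pos=(-15.636,-2.636), heading=225, 6 segment(s) drawn

Segment lengths:
  seg 1: (0,0) -> (-12,0), length = 12
  seg 2: (-12,0) -> (-22,0), length = 10
  seg 3: (-22,0) -> (-22,11), length = 11
  seg 4: (-22,11) -> (-22,-6), length = 17
  seg 5: (-22,-6) -> (-22,11), length = 17
  seg 6: (-22,11) -> (-22,-9), length = 20
Total = 87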